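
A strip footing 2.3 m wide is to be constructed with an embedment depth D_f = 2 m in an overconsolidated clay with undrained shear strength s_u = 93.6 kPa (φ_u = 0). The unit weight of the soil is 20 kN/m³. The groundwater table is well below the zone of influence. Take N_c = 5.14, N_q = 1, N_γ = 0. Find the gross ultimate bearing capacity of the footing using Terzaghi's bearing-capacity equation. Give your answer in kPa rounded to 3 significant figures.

Effective surcharge at the founding depth q = γ·D_f = 20 × 2 = 40 kPa.
q_ult = c·N_c + q·N_q
     = 93.6 × 5.14 + 40 × 1
     = 481.1 + 40 = 521.1 kPa.

q_ult ≈ 521 kPa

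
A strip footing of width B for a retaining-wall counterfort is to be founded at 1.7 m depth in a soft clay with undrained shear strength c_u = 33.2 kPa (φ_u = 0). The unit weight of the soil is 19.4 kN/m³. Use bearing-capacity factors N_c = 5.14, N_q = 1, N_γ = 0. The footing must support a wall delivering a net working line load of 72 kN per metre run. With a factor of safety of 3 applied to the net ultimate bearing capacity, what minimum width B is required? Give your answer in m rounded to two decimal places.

Overburden at base level: q = 19.4 × 1.7 = 32.98 kPa.
Cohesion term c·N_c = 33.2 × 5.14 = 170.65 kPa; surcharge term q·N_q = 32.98 × 1 = 32.98 kPa.
q_ult = 170.65 + 32.98 = 203.63 kPa.
For φ = 0 the ½γBN_γ term vanishes, so q_ult is independent of B. q_net = 203.63 − 32.98 = 170.65 kPa; q_all(net) = 170.65/3 = 56.883 kPa.
Required width B = w / q_all(net) = 72 / 56.883 = 1.266 m.

B = 1.27 m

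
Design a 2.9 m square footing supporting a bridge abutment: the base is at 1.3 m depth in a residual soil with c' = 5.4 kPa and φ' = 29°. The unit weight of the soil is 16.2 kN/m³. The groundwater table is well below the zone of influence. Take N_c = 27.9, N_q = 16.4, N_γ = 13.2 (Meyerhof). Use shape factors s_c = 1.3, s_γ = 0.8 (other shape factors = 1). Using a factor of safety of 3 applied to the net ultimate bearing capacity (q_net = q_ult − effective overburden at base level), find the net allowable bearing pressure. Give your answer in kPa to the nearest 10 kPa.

q_all(net) ≈ 260 kPa

Effective surcharge at the founding depth q = γ·D_f = 16.2 × 1.3 = 21.06 kPa.
q_ult = c·N_c·s_c + q·N_q + 0.5·γ·B·N_γ·s_γ
     = 5.4 × 27.9 × 1.3 + 21.06 × 16.4 + 0.5 × 16.2 × 2.9 × 13.2 × 0.8
     = 195.86 + 345.38 + 248.05 = 789.3 kPa.
Net ultimate: q_net = 789.3 − 21.06 = 768.24 kPa.
q_all(net) = 768.24 / 3 = 256.08 kPa.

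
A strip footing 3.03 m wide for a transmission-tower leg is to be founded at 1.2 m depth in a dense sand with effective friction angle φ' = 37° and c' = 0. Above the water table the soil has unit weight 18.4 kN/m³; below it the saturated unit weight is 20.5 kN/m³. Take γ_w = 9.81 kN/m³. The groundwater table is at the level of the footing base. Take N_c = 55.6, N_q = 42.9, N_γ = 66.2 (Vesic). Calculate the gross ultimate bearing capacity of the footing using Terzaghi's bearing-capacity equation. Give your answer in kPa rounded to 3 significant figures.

q_ult ≈ 2020 kPa

Overburden at base level: q = 18.4 × 1.2 = 22.08 kPa.
Below the base the soil is submerged, so the ½γBN_γ term uses γ' = 20.5 − 9.81 = 10.69 kN/m³.
Surcharge term q·N_q = 22.08 × 42.9 = 947.23 kPa; self-weight term 0.5·γ·B·N_γ = 0.5 × 10.69 × 3.03 × 66.2 = 1072.1 kPa.
q_ult = 947.23 + 1072.1 = 2019.4 kPa.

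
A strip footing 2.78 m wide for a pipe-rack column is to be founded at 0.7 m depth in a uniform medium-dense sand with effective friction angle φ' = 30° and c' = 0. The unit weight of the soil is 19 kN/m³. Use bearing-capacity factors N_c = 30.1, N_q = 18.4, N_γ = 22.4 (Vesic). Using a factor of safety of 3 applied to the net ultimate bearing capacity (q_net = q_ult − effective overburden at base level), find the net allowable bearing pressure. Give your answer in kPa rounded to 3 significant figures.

q = γ·D_f = 19 × 0.7 = 13.3 kPa.
q·N_q = 13.3 × 18.4 = 244.72 kPa
0.5·γ·B·N_γ = 0.5 × 19 × 2.78 × 22.4 = 591.58 kPa
q_ult = 244.72 + 591.58 = 836.3 kPa.
Net ultimate: q_net = 836.3 − 13.3 = 823 kPa.
q_all(net) = 823 / 3 = 274.33 kPa.

q_all(net) ≈ 274 kPa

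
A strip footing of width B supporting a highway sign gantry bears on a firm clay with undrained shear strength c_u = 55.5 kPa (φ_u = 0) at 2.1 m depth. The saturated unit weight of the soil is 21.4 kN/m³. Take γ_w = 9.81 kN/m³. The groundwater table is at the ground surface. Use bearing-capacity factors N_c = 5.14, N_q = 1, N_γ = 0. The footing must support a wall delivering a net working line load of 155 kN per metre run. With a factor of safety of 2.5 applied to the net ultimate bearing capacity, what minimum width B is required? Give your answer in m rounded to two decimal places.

With the water table at the surface the whole profile is submerged: γ' = 21.4 − 9.81 = 11.59 kN/m³, so q = γ'·D_f = 24.339 kPa.
q_ult = c·N_c + q·N_q
     = 55.5 × 5.14 + 24.339 × 1
     = 285.27 + 24.339 = 309.61 kPa.
For φ = 0 the ½γBN_γ term vanishes, so q_ult is independent of B. q_net = 309.61 − 24.339 = 285.27 kPa; q_all(net) = 285.27/2.5 = 114.11 kPa.
Required width B = w / q_all(net) = 155 / 114.11 = 1.358 m.

B = 1.36 m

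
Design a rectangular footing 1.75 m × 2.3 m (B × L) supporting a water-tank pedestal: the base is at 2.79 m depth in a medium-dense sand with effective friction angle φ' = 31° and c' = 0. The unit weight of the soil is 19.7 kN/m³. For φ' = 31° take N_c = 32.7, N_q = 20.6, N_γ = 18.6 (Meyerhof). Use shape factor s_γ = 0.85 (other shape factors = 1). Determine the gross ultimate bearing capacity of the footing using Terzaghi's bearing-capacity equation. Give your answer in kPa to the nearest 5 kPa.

q_ult ≈ 1405 kPa

Overburden at base level: q = 19.7 × 2.79 = 54.963 kPa.
Surcharge term q·N_q = 54.963 × 20.6 = 1132.2 kPa; self-weight term 0.5·γ·B·N_γ·s_γ = 0.5 × 19.7 × 1.75 × 18.6 × 0.85 = 272.52 kPa.
q_ult = 1132.2 + 272.52 = 1404.8 kPa.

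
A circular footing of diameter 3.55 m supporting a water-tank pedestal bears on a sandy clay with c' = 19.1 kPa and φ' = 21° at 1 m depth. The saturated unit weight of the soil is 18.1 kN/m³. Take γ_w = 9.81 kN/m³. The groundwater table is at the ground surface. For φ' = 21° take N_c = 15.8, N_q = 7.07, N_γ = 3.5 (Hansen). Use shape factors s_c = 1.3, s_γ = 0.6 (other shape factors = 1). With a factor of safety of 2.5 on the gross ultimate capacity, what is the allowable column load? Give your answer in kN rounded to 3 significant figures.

P_all ≈ 1910 kN

With the water table at the surface the whole profile is submerged: γ' = 18.1 − 9.81 = 8.29 kN/m³, so q = γ'·D_f = 8.29 kPa; the same γ' applies in the ½γBN_γ term.
q_ult = c·N_c·s_c + q·N_q + 0.5·γ·B·N_γ·s_γ
     = 19.1 × 15.8 × 1.3 + 8.29 × 7.07 + 0.5 × 8.29 × 3.55 × 3.5 × 0.6
     = 392.31 + 58.61 + 30.901 = 481.83 kPa.
Gross allowable pressure q_all = 481.83 / 2.5 = 192.73 kPa.
Footing area = 9.898 m², so allowable column load = 192.73 × 9.898 = 1907.6 kN.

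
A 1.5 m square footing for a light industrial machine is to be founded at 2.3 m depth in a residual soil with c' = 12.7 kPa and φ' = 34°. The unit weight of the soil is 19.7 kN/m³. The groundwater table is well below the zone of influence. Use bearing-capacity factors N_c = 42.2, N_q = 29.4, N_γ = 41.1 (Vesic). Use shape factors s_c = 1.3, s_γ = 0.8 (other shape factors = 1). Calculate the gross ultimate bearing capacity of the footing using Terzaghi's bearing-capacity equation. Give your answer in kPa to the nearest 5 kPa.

q = γ·D_f = 19.7 × 2.3 = 45.31 kPa.
c·N_c·s_c = 12.7 × 42.2 × 1.3 = 696.72 kPa
q·N_q = 45.31 × 29.4 = 1332.1 kPa
0.5·γ·B·N_γ·s_γ = 0.5 × 19.7 × 1.5 × 41.1 × 0.8 = 485.8 kPa
q_ult = 696.72 + 1332.1 + 485.8 = 2514.6 kPa.

q_ult ≈ 2515 kPa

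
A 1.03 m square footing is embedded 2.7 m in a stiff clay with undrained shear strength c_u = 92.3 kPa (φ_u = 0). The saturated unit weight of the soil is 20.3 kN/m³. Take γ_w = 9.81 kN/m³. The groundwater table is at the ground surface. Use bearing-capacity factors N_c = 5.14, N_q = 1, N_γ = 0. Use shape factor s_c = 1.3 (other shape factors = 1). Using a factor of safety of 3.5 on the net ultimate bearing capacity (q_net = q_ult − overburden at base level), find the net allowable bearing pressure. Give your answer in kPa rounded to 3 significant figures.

q_all(net) ≈ 176 kPa

With the water table at the surface the whole profile is submerged: γ' = 20.3 − 9.81 = 10.49 kN/m³, so q = γ'·D_f = 28.323 kPa.
q_ult = c·N_c·s_c + q·N_q
     = 92.3 × 5.14 × 1.3 + 28.323 × 1
     = 616.75 + 28.323 = 645.07 kPa.
q_net = 645.07 − 28.323 = 616.75 kPa.
q_all(net) = 616.75 / 3.5 = 176.21 kPa.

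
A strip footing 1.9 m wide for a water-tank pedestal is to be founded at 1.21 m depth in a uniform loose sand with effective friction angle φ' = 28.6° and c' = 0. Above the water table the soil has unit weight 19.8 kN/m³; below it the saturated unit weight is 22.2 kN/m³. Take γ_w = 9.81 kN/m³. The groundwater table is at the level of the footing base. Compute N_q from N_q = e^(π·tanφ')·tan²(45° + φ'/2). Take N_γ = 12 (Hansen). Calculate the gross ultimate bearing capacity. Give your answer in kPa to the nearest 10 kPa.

tan28.6° = 0.5452, so N_q = e^(π×0.5452)·tan²(59.3°) = 5.545 × 2.837 = 15.73.
q = γ·D_f = 19.8 × 1.21 = 23.958 kPa.
For the ½γBN_γ term take γ' = 22.2 − 9.81 = 12.39 kN/m³ (soil below base is submerged).
q·N_q = 23.958 × 15.728 = 376.8 kPa
0.5·γ·B·N_γ = 0.5 × 12.39 × 1.9 × 12 = 141.25 kPa
q_ult = 376.8 + 141.25 = 518.05 kPa.

q_ult ≈ 520 kPa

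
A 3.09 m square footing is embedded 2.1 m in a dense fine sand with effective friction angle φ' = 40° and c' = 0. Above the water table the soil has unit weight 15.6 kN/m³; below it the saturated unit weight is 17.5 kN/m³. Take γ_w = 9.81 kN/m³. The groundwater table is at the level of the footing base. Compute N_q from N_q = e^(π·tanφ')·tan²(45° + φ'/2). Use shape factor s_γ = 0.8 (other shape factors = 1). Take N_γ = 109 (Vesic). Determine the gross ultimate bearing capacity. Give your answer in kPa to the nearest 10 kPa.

q_ult ≈ 3140 kPa

tan40° = 0.8391, so N_q = e^(π×0.8391)·tan²(65°) = 13.959 × 4.599 = 64.2.
Effective surcharge at the founding depth q = γ·D_f = 15.6 × 2.1 = 32.76 kPa.
The water table coincides with the base, so in the self-weight term γ → γ' = 7.69 kN/m³.
q_ult = q·N_q + 0.5·γ·B·N_γ·s_γ
     = 32.76 × 64.195 + 0.5 × 7.69 × 3.09 × 109 × 0.8
     = 2103 + 1036 = 3139.1 kPa.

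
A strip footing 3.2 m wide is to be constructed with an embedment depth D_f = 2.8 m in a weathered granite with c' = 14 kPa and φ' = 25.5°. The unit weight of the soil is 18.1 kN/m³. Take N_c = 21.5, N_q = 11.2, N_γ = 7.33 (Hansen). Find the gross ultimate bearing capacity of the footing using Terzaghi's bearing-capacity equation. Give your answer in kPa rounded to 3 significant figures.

q_ult ≈ 1080 kPa

Effective surcharge at the founding depth q = γ·D_f = 18.1 × 2.8 = 50.68 kPa.
q_ult = c·N_c + q·N_q + 0.5·γ·B·N_γ
     = 14 × 21.5 + 50.68 × 11.2 + 0.5 × 18.1 × 3.2 × 7.33
     = 301 + 567.62 + 212.28 = 1080.9 kPa.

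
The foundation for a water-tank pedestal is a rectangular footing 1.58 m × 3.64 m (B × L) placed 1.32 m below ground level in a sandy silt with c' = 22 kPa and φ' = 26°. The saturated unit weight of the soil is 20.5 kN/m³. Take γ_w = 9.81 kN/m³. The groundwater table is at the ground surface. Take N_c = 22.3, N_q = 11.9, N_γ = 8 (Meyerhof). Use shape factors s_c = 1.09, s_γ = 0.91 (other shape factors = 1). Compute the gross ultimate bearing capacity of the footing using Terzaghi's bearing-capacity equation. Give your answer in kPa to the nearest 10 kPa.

γ' = 20.5 − 9.81 = 10.69 kN/m³ (submerged throughout). q = 10.69 × 1.32 = 14.111 kPa; the same γ' applies in the ½γBN_γ term.
c·N_c·s_c = 22 × 22.3 × 1.09 = 534.75 kPa
q·N_q = 14.111 × 11.9 = 167.92 kPa
0.5·γ·B·N_γ·s_γ = 0.5 × 10.69 × 1.58 × 8 × 0.91 = 61.48 kPa
q_ult = 534.75 + 167.92 + 61.48 = 764.15 kPa.

q_ult ≈ 760 kPa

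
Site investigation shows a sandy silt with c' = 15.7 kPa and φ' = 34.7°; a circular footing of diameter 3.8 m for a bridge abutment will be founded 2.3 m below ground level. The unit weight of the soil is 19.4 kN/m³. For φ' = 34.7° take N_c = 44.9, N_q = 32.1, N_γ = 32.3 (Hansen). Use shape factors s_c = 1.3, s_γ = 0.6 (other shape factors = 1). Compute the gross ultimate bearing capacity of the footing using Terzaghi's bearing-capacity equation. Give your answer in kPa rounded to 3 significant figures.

Effective surcharge at the founding depth q = γ·D_f = 19.4 × 2.3 = 44.62 kPa.
q_ult = c·N_c·s_c + q·N_q + 0.5·γ·B·N_γ·s_γ
     = 15.7 × 44.9 × 1.3 + 44.62 × 32.1 + 0.5 × 19.4 × 3.8 × 32.3 × 0.6
     = 916.41 + 1432.3 + 714.35 = 3063.1 kPa.

q_ult ≈ 3060 kPa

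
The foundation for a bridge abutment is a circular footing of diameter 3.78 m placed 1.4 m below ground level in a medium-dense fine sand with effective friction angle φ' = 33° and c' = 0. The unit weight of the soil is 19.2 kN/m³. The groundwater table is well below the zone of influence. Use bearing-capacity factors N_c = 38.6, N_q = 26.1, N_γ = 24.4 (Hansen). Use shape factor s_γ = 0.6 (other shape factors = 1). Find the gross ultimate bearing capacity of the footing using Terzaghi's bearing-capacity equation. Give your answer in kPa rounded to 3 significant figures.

Effective surcharge at the founding depth q = γ·D_f = 19.2 × 1.4 = 26.88 kPa.
q_ult = q·N_q + 0.5·γ·B·N_γ·s_γ
     = 26.88 × 26.1 + 0.5 × 19.2 × 3.78 × 24.4 × 0.6
     = 701.57 + 531.26 = 1232.8 kPa.

q_ult ≈ 1230 kPa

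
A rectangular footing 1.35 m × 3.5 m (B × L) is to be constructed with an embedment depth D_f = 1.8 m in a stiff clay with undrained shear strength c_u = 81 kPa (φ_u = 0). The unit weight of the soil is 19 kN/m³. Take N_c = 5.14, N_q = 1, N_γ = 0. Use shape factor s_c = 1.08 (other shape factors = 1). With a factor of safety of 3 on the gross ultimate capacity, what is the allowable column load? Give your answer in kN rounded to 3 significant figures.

Effective surcharge at the founding depth q = γ·D_f = 19 × 1.8 = 34.2 kPa.
q_ult = c·N_c·s_c + q·N_q
     = 81 × 5.14 × 1.08 + 34.2 × 1
     = 449.65 + 34.2 = 483.85 kPa.
Gross allowable pressure q_all = 483.85 / 3 = 161.28 kPa.
Footing area = 4.725 m², so allowable column load = 161.28 × 4.725 = 762.06 kN.

P_all ≈ 762 kN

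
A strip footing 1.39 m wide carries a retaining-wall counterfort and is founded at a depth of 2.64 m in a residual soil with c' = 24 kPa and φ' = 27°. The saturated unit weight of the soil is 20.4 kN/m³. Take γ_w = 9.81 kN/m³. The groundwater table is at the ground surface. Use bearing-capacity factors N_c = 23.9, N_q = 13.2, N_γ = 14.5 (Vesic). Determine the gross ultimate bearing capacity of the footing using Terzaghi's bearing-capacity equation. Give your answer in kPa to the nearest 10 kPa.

γ' = 20.4 − 9.81 = 10.59 kN/m³ (submerged throughout). q = 10.59 × 2.64 = 27.958 kPa; the same γ' applies in the ½γBN_γ term.
c·N_c = 24 × 23.9 = 573.6 kPa
q·N_q = 27.958 × 13.2 = 369.04 kPa
0.5·γ·B·N_γ = 0.5 × 10.59 × 1.39 × 14.5 = 106.72 kPa
q_ult = 573.6 + 369.04 + 106.72 = 1049.4 kPa.

q_ult ≈ 1050 kPa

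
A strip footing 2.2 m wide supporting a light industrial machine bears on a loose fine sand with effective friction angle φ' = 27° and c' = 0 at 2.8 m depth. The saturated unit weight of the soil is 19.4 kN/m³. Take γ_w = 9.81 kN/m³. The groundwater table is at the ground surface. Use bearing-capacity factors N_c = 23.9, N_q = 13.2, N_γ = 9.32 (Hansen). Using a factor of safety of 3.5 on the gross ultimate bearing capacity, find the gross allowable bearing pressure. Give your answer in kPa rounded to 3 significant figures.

q_all ≈ 129 kPa

With the water table at the surface the whole profile is submerged: γ' = 19.4 − 9.81 = 9.59 kN/m³, so q = γ'·D_f = 26.852 kPa; the same γ' applies in the ½γBN_γ term.
q_ult = q·N_q + 0.5·γ·B·N_γ
     = 26.852 × 13.2 + 0.5 × 9.59 × 2.2 × 9.32
     = 354.45 + 98.317 = 452.76 kPa.
q_all = 452.76 / 3.5 = 129.36 kPa.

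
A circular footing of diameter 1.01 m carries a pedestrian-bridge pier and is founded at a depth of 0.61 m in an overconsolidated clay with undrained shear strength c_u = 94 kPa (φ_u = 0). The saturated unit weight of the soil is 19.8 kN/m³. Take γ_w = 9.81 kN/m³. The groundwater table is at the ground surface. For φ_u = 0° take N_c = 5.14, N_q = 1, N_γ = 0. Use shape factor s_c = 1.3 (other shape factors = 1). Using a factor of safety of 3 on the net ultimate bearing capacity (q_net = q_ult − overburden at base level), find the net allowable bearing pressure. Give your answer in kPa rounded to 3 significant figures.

Water table at ground surface, so effective unit weight γ' = 19.8 − 9.81 = 9.99 kN/m³ is used throughout; overburden q = 9.99 × 0.61 = 6.0939 kPa.
Cohesion term c·N_c·s_c = 94 × 5.14 × 1.3 = 628.11 kPa; surcharge term q·N_q = 6.0939 × 1 = 6.0939 kPa.
q_ult = 628.11 + 6.0939 = 634.2 kPa.
q_net = 634.2 − 6.0939 = 628.11 kPa.
q_all(net) = 628.11 / 3 = 209.37 kPa.

q_all(net) ≈ 209 kPa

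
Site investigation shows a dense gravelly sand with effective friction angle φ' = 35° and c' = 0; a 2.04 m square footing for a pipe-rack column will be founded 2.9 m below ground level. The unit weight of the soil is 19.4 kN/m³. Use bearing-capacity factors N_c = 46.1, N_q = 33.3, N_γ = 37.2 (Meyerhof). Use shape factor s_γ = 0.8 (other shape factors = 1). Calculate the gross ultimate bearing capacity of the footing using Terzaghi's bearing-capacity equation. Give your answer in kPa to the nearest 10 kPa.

Overburden at base level: q = 19.4 × 2.9 = 56.26 kPa.
Surcharge term q·N_q = 56.26 × 33.3 = 1873.5 kPa; self-weight term 0.5·γ·B·N_γ·s_γ = 0.5 × 19.4 × 2.04 × 37.2 × 0.8 = 588.89 kPa.
q_ult = 1873.5 + 588.89 = 2462.3 kPa.

q_ult ≈ 2460 kPa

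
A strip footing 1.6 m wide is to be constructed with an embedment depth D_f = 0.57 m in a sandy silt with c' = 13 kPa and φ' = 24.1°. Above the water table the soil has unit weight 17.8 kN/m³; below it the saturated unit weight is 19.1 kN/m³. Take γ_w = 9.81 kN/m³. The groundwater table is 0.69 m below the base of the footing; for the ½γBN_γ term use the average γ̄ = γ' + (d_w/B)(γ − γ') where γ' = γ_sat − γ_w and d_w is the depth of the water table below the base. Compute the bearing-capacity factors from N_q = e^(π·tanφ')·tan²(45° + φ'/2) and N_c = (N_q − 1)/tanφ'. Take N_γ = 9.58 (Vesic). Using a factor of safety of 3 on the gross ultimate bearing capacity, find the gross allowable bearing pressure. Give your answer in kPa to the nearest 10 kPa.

q_all ≈ 150 kPa

N_q = e^(π·tan24.1°)·tan²(57.05°) = 9.7; N_c = (N_q − 1)/tanφ' = 19.46.
Effective surcharge at the founding depth q = γ·D_f = 17.8 × 0.57 = 10.146 kPa.
With d_w = 0.69 m < B, γ̄ = 9.29 + (0.69/1.6) × (17.8 − 9.29) = 12.96 kN/m³.
q_ult = c·N_c + q·N_q + 0.5·γ·B·N_γ
     = 13 × 19.458 + 10.146 × 9.7038 + 0.5 × 12.96 × 1.6 × 9.58
     = 252.95 + 98.454 + 99.325 = 450.73 kPa.
q_all = 450.73 / 3 = 150.24 kPa.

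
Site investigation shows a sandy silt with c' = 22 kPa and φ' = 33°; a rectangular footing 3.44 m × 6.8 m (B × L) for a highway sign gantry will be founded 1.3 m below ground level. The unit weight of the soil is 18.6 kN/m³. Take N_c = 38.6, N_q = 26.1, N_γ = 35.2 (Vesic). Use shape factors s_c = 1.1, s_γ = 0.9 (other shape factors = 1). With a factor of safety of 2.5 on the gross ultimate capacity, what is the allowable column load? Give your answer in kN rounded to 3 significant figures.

Effective surcharge at the founding depth q = γ·D_f = 18.6 × 1.3 = 24.18 kPa.
q_ult = c·N_c·s_c + q·N_q + 0.5·γ·B·N_γ·s_γ
     = 22 × 38.6 × 1.1 + 24.18 × 26.1 + 0.5 × 18.6 × 3.44 × 35.2 × 0.9
     = 934.12 + 631.1 + 1013.5 = 2578.7 kPa.
Gross allowable pressure q_all = 2578.7 / 2.5 = 1031.5 kPa.
Footing area = 23.392 m², so allowable column load = 1031.5 × 23.392 = 24129 kN.

P_all ≈ 24100 kN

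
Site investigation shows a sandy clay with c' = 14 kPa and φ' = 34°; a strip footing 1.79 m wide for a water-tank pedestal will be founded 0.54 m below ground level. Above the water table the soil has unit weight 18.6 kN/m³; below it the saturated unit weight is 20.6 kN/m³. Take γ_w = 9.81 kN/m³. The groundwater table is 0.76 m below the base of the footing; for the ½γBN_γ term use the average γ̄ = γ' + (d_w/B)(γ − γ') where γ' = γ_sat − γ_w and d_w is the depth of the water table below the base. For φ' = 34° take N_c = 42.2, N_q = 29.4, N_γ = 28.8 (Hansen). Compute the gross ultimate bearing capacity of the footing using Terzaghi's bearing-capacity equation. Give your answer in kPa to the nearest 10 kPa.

q = γ·D_f = 18.6 × 0.54 = 10.044 kPa.
γ' = 10.79 kN/m³; averaging over the depth B below the base, γ̄ = γ' + (d_w/B)(γ − γ') = 14.106 kN/m³.
c·N_c = 14 × 42.2 = 590.8 kPa
q·N_q = 10.044 × 29.4 = 295.29 kPa
0.5·γ·B·N_γ = 0.5 × 14.106 × 1.79 × 28.8 = 363.6 kPa
q_ult = 590.8 + 295.29 + 363.6 = 1249.7 kPa.

q_ult ≈ 1250 kPa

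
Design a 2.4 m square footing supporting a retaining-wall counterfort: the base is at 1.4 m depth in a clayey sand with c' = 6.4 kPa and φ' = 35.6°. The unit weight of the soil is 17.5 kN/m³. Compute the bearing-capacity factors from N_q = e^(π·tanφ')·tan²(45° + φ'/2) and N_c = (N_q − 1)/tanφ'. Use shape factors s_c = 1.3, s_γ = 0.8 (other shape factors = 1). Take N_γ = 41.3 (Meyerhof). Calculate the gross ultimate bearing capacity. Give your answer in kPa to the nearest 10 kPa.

q_ult ≈ 1980 kPa

tan35.6° = 0.7159, so N_q = e^(π×0.7159)·tan²(62.8°) = 9.48 × 3.786 = 35.89.
N_c = (35.89 − 1)/tan35.6° = 48.74.
Overburden at base level: q = 17.5 × 1.4 = 24.5 kPa.
Cohesion term c·N_c·s_c = 6.4 × 48.736 × 1.3 = 405.48 kPa; surcharge term q·N_q = 24.5 × 35.891 = 879.34 kPa; self-weight term 0.5·γ·B·N_γ·s_γ = 0.5 × 17.5 × 2.4 × 41.3 × 0.8 = 693.84 kPa.
q_ult = 405.48 + 879.34 + 693.84 = 1978.7 kPa.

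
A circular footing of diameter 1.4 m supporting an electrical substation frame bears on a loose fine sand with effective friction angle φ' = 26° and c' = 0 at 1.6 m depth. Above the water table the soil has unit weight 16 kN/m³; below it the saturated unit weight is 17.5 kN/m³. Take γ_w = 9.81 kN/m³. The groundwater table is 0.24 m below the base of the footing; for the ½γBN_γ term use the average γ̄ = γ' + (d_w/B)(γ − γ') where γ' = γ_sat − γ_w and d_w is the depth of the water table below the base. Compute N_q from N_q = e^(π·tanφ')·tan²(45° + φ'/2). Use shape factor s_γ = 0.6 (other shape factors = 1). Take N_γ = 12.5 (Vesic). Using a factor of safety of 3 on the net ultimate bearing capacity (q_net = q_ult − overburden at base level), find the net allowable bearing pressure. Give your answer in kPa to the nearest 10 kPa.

q_all(net) ≈ 110 kPa

N_q = e^(π·tan26°)·tan²(58°) = 11.85.
Overburden at base level: q = 16 × 1.6 = 25.6 kPa.
The water table is 0.24 m below the base (< B = 1.4 m), so the ½γBN_γ term uses γ̄ = γ' + (d_w/B)(γ − γ') = 7.69 + (0.24/1.4)(16 − 7.69) = 9.1146 kN/m³.
Surcharge term q·N_q = 25.6 × 11.854 = 303.47 kPa; self-weight term 0.5·γ·B·N_γ·s_γ = 0.5 × 9.1146 × 1.4 × 12.5 × 0.6 = 47.851 kPa.
q_ult = 303.47 + 47.851 = 351.32 kPa.
q_net = 351.32 − 25.6 = 325.72 kPa.
q_all(net) = 325.72 / 3 = 108.57 kPa.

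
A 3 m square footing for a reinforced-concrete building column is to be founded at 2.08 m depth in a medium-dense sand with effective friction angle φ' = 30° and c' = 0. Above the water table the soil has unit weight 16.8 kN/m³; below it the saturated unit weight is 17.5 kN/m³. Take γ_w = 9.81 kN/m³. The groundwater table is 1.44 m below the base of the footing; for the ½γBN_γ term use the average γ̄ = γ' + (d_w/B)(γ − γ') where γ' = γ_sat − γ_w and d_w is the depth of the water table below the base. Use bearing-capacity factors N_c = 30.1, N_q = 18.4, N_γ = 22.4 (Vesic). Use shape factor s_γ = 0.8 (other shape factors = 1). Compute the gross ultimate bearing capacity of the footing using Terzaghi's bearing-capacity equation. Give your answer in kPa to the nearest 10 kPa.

q_ult ≈ 970 kPa

Overburden at base level: q = 16.8 × 2.08 = 34.944 kPa.
The water table is 1.44 m below the base (< B = 3 m), so the ½γBN_γ term uses γ̄ = γ' + (d_w/B)(γ − γ') = 7.69 + (1.44/3)(16.8 − 7.69) = 12.063 kN/m³.
Surcharge term q·N_q = 34.944 × 18.4 = 642.97 kPa; self-weight term 0.5·γ·B·N_γ·s_γ = 0.5 × 12.063 × 3 × 22.4 × 0.8 = 324.25 kPa.
q_ult = 642.97 + 324.25 = 967.22 kPa.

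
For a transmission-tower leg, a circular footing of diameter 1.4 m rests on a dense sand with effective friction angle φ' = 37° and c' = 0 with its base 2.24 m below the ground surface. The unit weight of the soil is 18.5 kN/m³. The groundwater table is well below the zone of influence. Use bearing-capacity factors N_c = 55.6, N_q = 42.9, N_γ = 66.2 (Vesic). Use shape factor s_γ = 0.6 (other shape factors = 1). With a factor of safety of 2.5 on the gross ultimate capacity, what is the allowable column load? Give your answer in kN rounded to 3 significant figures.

P_all ≈ 1410 kN

Overburden at base level: q = 18.5 × 2.24 = 41.44 kPa.
Surcharge term q·N_q = 41.44 × 42.9 = 1777.8 kPa; self-weight term 0.5·γ·B·N_γ·s_γ = 0.5 × 18.5 × 1.4 × 66.2 × 0.6 = 514.37 kPa.
q_ult = 1777.8 + 514.37 = 2292.2 kPa.
Gross allowable pressure q_all = 2292.2 / 2.5 = 916.86 kPa.
Footing area = 1.5394 m², so allowable column load = 916.86 × 1.5394 = 1411.4 kN.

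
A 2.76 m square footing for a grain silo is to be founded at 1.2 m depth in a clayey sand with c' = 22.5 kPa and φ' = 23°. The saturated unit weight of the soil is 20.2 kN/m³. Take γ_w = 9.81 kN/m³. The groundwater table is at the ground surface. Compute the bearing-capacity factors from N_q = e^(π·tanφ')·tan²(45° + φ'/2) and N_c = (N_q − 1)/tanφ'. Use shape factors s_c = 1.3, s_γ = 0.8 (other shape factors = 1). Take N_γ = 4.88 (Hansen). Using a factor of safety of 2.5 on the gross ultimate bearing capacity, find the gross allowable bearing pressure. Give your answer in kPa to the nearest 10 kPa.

N_q = e^(π·tan23°)·tan²(56.5°) = 8.66; N_c = (N_q − 1)/tanφ' = 18.05.
With the water table at the surface the whole profile is submerged: γ' = 20.2 − 9.81 = 10.39 kN/m³, so q = γ'·D_f = 12.468 kPa; the same γ' applies in the ½γBN_γ term.
q_ult = c·N_c·s_c + q·N_q + 0.5·γ·B·N_γ·s_γ
     = 22.5 × 18.049 × 1.3 + 12.468 × 8.6612 + 0.5 × 10.39 × 2.76 × 4.88 × 0.8
     = 527.92 + 107.99 + 55.976 = 691.89 kPa.
q_all = 691.89 / 2.5 = 276.75 kPa.

q_all ≈ 280 kPa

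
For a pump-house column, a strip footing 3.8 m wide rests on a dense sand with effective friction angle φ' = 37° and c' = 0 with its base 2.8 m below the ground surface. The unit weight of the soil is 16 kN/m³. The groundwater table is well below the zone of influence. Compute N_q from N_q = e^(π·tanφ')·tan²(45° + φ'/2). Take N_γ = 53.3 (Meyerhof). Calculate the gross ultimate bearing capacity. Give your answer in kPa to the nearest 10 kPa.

tan37° = 0.7536, so N_q = e^(π×0.7536)·tan²(63.5°) = 10.669 × 4.023 = 42.92.
Overburden at base level: q = 16 × 2.8 = 44.8 kPa.
Surcharge term q·N_q = 44.8 × 42.92 = 1922.8 kPa; self-weight term 0.5·γ·B·N_γ = 0.5 × 16 × 3.8 × 53.3 = 1620.3 kPa.
q_ult = 1922.8 + 1620.3 = 3543.1 kPa.

q_ult ≈ 3540 kPa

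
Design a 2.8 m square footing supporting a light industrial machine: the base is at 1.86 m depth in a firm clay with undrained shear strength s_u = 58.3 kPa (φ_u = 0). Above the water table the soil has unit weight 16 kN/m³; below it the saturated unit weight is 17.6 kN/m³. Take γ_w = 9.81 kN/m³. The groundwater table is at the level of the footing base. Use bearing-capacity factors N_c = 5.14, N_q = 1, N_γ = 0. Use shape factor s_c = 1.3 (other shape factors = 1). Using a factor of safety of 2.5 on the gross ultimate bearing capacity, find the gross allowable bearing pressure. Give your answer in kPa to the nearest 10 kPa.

Overburden at base level: q = 16 × 1.86 = 29.76 kPa.
Cohesion term c·N_c·s_c = 58.3 × 5.14 × 1.3 = 389.56 kPa; surcharge term q·N_q = 29.76 × 1 = 29.76 kPa.
q_ult = 389.56 + 29.76 = 419.32 kPa.
q_all = 419.32 / 2.5 = 167.73 kPa.

q_all ≈ 170 kPa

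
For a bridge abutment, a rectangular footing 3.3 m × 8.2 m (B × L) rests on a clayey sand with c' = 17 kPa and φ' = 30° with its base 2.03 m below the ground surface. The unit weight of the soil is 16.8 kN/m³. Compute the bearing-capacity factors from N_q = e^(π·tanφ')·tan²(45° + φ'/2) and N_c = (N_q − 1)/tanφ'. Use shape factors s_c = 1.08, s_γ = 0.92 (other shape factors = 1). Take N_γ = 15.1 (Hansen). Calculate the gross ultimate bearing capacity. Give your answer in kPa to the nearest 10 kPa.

tan30° = 0.5774, so N_q = e^(π×0.5774)·tan²(60°) = 6.134 × 3.0 = 18.4.
N_c = (18.4 − 1)/tan30° = 30.14.
Overburden at base level: q = 16.8 × 2.03 = 34.104 kPa.
Cohesion term c·N_c·s_c = 17 × 30.14 × 1.08 = 553.36 kPa; surcharge term q·N_q = 34.104 × 18.401 = 627.55 kPa; self-weight term 0.5·γ·B·N_γ·s_γ = 0.5 × 16.8 × 3.3 × 15.1 × 0.92 = 385.09 kPa.
q_ult = 553.36 + 627.55 + 385.09 = 1566 kPa.

q_ult ≈ 1570 kPa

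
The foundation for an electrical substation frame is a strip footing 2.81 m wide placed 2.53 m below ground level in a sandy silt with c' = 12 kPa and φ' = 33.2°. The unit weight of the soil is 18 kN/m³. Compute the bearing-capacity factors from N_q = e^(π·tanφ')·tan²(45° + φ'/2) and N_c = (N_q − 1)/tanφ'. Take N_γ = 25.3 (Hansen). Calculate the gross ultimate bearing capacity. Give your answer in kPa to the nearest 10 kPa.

tan33.2° = 0.6544, so N_q = e^(π×0.6544)·tan²(61.6°) = 7.813 × 3.421 = 26.72.
N_c = (26.72 − 1)/tan33.2° = 39.31.
Effective surcharge at the founding depth q = γ·D_f = 18 × 2.53 = 45.54 kPa.
q_ult = c·N_c + q·N_q + 0.5·γ·B·N_γ
     = 12 × 39.312 + 45.54 × 26.725 + 0.5 × 18 × 2.81 × 25.3
     = 471.74 + 1217 + 639.84 = 2328.6 kPa.

q_ult ≈ 2330 kPa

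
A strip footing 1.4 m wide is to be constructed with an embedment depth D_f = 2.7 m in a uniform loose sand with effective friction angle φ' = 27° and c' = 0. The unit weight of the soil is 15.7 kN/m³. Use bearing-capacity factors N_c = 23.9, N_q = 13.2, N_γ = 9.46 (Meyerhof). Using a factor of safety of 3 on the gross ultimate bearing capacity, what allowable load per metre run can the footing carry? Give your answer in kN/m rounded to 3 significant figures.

Effective surcharge at the founding depth q = γ·D_f = 15.7 × 2.7 = 42.39 kPa.
q_ult = q·N_q + 0.5·γ·B·N_γ
     = 42.39 × 13.2 + 0.5 × 15.7 × 1.4 × 9.46
     = 559.55 + 103.97 = 663.51 kPa.
Gross allowable pressure q_all = 663.51 / 3 = 221.17 kPa.
Allowable wall load = q_all × B = 221.17 × 1.4 = 309.64 kN per metre run.

≈ 310 kN/m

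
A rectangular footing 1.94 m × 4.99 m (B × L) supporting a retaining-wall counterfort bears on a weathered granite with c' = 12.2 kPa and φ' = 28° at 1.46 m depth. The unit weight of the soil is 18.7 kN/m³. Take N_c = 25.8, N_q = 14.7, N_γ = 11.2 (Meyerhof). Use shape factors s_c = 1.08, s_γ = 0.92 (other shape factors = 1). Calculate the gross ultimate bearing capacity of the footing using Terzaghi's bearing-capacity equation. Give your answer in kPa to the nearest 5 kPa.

q_ult ≈ 930 kPa

Overburden at base level: q = 18.7 × 1.46 = 27.302 kPa.
Cohesion term c·N_c·s_c = 12.2 × 25.8 × 1.08 = 339.94 kPa; surcharge term q·N_q = 27.302 × 14.7 = 401.34 kPa; self-weight term 0.5·γ·B·N_γ·s_γ = 0.5 × 18.7 × 1.94 × 11.2 × 0.92 = 186.9 kPa.
q_ult = 339.94 + 401.34 + 186.9 = 928.18 kPa.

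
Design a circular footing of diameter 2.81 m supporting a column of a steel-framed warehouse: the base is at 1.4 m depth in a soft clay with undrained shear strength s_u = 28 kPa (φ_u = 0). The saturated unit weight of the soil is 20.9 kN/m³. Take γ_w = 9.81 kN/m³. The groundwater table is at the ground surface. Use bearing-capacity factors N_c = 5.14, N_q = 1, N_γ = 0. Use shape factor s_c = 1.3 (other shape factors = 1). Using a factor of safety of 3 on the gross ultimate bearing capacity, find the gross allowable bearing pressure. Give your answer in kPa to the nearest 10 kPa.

With the water table at the surface the whole profile is submerged: γ' = 20.9 − 9.81 = 11.09 kN/m³, so q = γ'·D_f = 15.526 kPa.
q_ult = c·N_c·s_c + q·N_q
     = 28 × 5.14 × 1.3 + 15.526 × 1
     = 187.1 + 15.526 = 202.62 kPa.
q_all = 202.62 / 3 = 67.541 kPa.

q_all ≈ 70 kPa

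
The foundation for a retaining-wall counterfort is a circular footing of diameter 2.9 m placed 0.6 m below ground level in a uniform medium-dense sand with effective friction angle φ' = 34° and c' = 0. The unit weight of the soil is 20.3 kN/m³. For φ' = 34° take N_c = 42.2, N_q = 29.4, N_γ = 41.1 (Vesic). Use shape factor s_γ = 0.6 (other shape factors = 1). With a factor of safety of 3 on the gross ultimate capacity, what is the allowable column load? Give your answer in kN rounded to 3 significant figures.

P_all ≈ 2390 kN

Overburden at base level: q = 20.3 × 0.6 = 12.18 kPa.
Surcharge term q·N_q = 12.18 × 29.4 = 358.09 kPa; self-weight term 0.5·γ·B·N_γ·s_γ = 0.5 × 20.3 × 2.9 × 41.1 × 0.6 = 725.87 kPa.
q_ult = 358.09 + 725.87 = 1084 kPa.
Gross allowable pressure q_all = 1084 / 3 = 361.32 kPa.
Footing area = 6.6052 m², so allowable column load = 361.32 × 6.6052 = 2386.6 kN.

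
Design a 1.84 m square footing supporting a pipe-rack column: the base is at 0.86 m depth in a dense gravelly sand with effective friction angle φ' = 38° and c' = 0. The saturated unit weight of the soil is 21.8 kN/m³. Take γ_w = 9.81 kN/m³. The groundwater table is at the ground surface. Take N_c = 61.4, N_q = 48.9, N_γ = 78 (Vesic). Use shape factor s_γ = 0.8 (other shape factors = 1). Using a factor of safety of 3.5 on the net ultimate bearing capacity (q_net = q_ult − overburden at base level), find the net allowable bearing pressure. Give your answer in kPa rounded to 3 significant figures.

q_all(net) ≈ 338 kPa

γ' = 21.8 − 9.81 = 11.99 kN/m³ (submerged throughout). q = 11.99 × 0.86 = 10.311 kPa; the same γ' applies in the ½γBN_γ term.
q·N_q = 10.311 × 48.9 = 504.23 kPa
0.5·γ·B·N_γ·s_γ = 0.5 × 11.99 × 1.84 × 78 × 0.8 = 688.32 kPa
q_ult = 504.23 + 688.32 = 1192.5 kPa.
q_net = 1192.5 − 10.311 = 1182.2 kPa.
q_all(net) = 1182.2 / 3.5 = 337.78 kPa.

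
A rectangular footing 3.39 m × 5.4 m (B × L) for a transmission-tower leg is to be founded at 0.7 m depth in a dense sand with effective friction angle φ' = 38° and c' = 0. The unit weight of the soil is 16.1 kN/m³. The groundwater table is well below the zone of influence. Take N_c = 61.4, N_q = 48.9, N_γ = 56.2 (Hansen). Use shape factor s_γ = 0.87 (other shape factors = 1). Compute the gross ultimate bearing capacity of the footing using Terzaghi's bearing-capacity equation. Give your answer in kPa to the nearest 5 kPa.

Effective surcharge at the founding depth q = γ·D_f = 16.1 × 0.7 = 11.27 kPa.
q_ult = q·N_q + 0.5·γ·B·N_γ·s_γ
     = 11.27 × 48.9 + 0.5 × 16.1 × 3.39 × 56.2 × 0.87
     = 551.1 + 1334.3 = 1885.4 kPa.

q_ult ≈ 1885 kPa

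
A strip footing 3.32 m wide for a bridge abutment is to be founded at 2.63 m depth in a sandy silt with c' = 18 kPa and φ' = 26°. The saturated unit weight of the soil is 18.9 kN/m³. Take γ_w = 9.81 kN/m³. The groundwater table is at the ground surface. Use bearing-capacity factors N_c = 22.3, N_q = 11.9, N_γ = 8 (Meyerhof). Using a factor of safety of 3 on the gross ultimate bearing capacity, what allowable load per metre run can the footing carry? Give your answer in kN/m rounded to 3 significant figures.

With the water table at the surface the whole profile is submerged: γ' = 18.9 − 9.81 = 9.09 kN/m³, so q = γ'·D_f = 23.907 kPa; the same γ' applies in the ½γBN_γ term.
q_ult = c·N_c + q·N_q + 0.5·γ·B·N_γ
     = 18 × 22.3 + 23.907 × 11.9 + 0.5 × 9.09 × 3.32 × 8
     = 401.4 + 284.49 + 120.72 = 806.6 kPa.
Gross allowable pressure q_all = 806.6 / 3 = 268.87 kPa.
Allowable wall load = q_all × B = 268.87 × 3.32 = 892.64 kN per metre run.

≈ 893 kN/m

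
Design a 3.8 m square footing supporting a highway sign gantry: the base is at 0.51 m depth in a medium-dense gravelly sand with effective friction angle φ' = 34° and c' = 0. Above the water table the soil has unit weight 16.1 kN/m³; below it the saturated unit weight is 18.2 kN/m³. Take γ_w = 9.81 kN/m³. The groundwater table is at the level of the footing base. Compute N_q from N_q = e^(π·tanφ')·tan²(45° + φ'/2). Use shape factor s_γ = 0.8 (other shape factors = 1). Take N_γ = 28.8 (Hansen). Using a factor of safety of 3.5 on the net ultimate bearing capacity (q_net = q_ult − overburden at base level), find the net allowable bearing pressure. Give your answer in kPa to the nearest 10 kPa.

q_all(net) ≈ 170 kPa

N_q = e^(π·tan34°)·tan²(62°) = 29.44.
Overburden at base level: q = 16.1 × 0.51 = 8.211 kPa.
Below the base the soil is submerged, so the ½γBN_γ term uses γ' = 18.2 − 9.81 = 8.39 kN/m³.
Surcharge term q·N_q = 8.211 × 29.44 = 241.73 kPa; self-weight term 0.5·γ·B·N_γ·s_γ = 0.5 × 8.39 × 3.8 × 28.8 × 0.8 = 367.28 kPa.
q_ult = 241.73 + 367.28 = 609.01 kPa.
q_net = 609.01 − 8.211 = 600.8 kPa.
q_all(net) = 600.8 / 3.5 = 171.66 kPa.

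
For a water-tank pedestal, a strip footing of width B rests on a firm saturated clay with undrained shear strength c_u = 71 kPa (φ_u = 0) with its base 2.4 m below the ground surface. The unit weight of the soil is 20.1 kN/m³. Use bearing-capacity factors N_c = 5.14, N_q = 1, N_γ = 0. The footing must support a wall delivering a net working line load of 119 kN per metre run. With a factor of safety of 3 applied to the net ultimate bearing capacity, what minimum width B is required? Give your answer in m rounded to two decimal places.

q = γ·D_f = 20.1 × 2.4 = 48.24 kPa.
c·N_c = 71 × 5.14 = 364.94 kPa
q·N_q = 48.24 × 1 = 48.24 kPa
q_ult = 364.94 + 48.24 = 413.18 kPa.
For φ = 0 the ½γBN_γ term vanishes, so q_ult is independent of B. q_net = 413.18 − 48.24 = 364.94 kPa; q_all(net) = 364.94/3 = 121.65 kPa.
Required width B = w / q_all(net) = 119 / 121.65 = 0.978 m.

B = 0.98 m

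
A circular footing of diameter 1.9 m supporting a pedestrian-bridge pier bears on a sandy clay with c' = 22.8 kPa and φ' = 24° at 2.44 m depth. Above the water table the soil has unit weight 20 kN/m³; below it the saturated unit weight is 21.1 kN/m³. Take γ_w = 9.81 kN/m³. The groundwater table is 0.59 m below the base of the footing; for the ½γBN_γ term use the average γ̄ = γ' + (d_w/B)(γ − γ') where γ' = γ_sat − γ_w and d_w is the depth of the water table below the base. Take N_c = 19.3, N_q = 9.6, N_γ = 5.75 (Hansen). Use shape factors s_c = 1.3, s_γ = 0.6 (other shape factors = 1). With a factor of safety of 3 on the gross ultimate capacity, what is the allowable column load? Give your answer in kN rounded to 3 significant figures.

P_all ≈ 1030 kN

Overburden at base level: q = 20 × 2.44 = 48.8 kPa.
The water table is 0.59 m below the base (< B = 1.9 m), so the ½γBN_γ term uses γ̄ = γ' + (d_w/B)(γ − γ') = 11.29 + (0.59/1.9)(20 − 11.29) = 13.995 kN/m³.
Cohesion term c·N_c·s_c = 22.8 × 19.3 × 1.3 = 572.05 kPa; surcharge term q·N_q = 48.8 × 9.6 = 468.48 kPa; self-weight term 0.5·γ·B·N_γ·s_γ = 0.5 × 13.995 × 1.9 × 5.75 × 0.6 = 45.868 kPa.
q_ult = 572.05 + 468.48 + 45.868 = 1086.4 kPa.
Gross allowable pressure q_all = 1086.4 / 3 = 362.13 kPa.
Footing area = 2.8353 m², so allowable column load = 362.13 × 2.8353 = 1026.8 kN.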